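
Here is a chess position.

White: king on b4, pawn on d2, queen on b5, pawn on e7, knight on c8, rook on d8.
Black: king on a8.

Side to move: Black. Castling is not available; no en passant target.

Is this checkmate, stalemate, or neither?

stalemate

Black to move; black king on a8.
In check: no.
King squares — a7: attacked by Nc8; b7: attacked by Qb5; b8: attacked by Qb5.
Legal moves for Black: none.
Not in check and no legal moves → stalemate.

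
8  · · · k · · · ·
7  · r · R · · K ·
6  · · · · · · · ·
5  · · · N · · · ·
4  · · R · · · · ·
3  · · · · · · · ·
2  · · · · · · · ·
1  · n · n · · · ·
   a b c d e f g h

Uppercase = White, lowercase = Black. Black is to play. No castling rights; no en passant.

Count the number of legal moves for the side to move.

Black to move; king on d8.
In check: yes, from the white rook on d7.
Legal moves: Ke8, Kxd7, Rxd7+.
Count: 3.

3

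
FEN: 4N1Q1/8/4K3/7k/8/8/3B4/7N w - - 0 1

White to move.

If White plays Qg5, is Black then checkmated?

yes

After Qg5: black king on h5; in check: yes, from the white queen on g5.
King squares — g4: attacked by Qg5; h4: attacked by Qg5; g5: attacked by Bd2; g6: attacked by Qg5; h6: attacked by Qg5.
Black has no legal moves → checkmate.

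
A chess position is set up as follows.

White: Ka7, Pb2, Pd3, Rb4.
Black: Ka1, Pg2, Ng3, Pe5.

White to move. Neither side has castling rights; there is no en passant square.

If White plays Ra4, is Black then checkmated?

After Ra4: black king on a1; in check: yes, from the white rook on a4.
Black has 2 legal replies: Kxb2, Kb1.
In check but a legal move exists → not checkmate.

no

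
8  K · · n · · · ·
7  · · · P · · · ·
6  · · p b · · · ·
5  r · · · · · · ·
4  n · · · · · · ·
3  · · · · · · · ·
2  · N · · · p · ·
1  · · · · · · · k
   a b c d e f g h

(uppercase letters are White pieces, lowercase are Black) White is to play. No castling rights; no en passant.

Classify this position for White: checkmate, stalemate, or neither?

checkmate

White to move; white king on a8.
In check: yes, from the black rook on a5.
King squares — a7: attacked by Ra5; b7: attacked by Nd8; b8: attacked by Bd6.
Legal moves for White: none.
In check with no legal moves → checkmate.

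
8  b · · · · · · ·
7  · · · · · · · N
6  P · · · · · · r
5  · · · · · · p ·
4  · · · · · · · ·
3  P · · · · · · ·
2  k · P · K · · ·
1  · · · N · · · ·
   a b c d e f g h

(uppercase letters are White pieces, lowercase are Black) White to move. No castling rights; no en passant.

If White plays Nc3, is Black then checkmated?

no

After Nc3: black king on a2; in check: yes, from the white knight on c3.
Black has 3 legal replies: Kxa3, Kb2, Ka1.
In check but a legal move exists → not checkmate.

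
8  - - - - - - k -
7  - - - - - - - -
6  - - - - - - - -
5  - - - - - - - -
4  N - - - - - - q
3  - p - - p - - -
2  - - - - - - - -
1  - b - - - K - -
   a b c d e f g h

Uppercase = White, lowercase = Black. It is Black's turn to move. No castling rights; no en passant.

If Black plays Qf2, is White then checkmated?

After Qf2: white king on f1; in check: yes, from the black queen on f2.
King squares — e1: attacked by Qf2; g1: attacked by Qf2; e2: attacked by Qf2; f2: attacked by Pe3; g2: attacked by Qf2.
White has no legal moves → checkmate.

yes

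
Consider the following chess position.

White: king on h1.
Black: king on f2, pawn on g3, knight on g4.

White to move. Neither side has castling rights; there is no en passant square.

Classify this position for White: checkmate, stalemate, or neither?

White to move; white king on h1.
In check: no.
King squares — g1: attacked by Kf2; g2: attacked by Kf2; h2: attacked by Pg3.
Legal moves for White: none.
Not in check and no legal moves → stalemate.

stalemate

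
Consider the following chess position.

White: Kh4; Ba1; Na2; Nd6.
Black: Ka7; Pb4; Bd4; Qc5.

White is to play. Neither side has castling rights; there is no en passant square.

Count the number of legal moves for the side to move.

White to move; king on h4.
In check: no.
Legal moves: Ne8, Nc8+, Nf7, Nb7, Nf5, Nb5+, Ne4, Nc4, Kg4, Kh3, Kg3, Nxb4, Nc3, Nc1, Bxd4, Bc3, Bb2.
Count: 17.

17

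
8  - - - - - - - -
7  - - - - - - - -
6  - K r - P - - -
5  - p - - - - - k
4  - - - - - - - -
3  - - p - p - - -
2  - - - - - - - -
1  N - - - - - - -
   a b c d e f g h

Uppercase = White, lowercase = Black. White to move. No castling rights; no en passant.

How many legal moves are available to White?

White to move; king on b6.
In check: yes, from the black rook on c6.
Legal moves: Kb7, Ka7, Kxc6, Kxb5, Ka5.
Count: 5.

5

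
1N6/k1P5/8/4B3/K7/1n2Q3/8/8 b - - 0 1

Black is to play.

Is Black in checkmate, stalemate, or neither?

Black to move; black king on a7.
In check: yes, from the white queen on e3.
King squares — a6: attacked by Nb8; b6: attacked by Qe3; b7: available; a8: available; b8: attacked by Pc7.
Legal moves for Black: Ka8, Kb7, Nc5+, Nd4.
Black is in check but has 4 legal moves → neither.

neither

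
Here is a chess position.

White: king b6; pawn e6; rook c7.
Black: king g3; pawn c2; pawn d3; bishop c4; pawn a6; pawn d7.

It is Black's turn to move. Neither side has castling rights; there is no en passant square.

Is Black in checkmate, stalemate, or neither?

Black to move; black king on g3.
In check: no.
Legal moves for Black include: Bxe6, Bd5, Bb5, Bb3, Ba2, Kh4, Kg4, Kf4, Kh3, Kf3, Kh2, Kg2, Kf2, dxe6, d6, a5, d2, c1=Q, ... (list truncated; more exist).
Black has legal moves and is not in check → neither.

neither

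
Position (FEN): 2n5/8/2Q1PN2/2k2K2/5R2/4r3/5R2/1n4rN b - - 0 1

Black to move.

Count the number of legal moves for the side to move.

1

Black to move; king on c5.
In check: yes, from the white queen on c6.
Legal moves: Kxc6.
Count: 1.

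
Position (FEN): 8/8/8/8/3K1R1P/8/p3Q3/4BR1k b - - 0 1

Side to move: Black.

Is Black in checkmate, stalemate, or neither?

checkmate

Black to move; black king on h1.
In check: yes, from the white rook on f1.
King squares — g1: attacked by Rf1; g2: attacked by Qe2; h2: attacked by Qe2.
Legal moves for Black: none.
In check with no legal moves → checkmate.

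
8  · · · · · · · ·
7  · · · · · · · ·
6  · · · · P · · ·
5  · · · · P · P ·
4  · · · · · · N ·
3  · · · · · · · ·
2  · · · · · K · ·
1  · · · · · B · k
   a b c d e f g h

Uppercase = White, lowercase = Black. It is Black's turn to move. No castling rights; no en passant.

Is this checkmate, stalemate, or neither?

Black to move; black king on h1.
In check: no.
King squares — g1: attacked by Kf2; g2: attacked by Bf1; h2: attacked by Ng4.
Legal moves for Black: none.
Not in check and no legal moves → stalemate.

stalemate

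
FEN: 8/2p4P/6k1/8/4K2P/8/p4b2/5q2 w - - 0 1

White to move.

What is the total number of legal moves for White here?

9

White to move; king on e4.
In check: no.
Legal moves: Ke5, Kd5, Kf4, Kf3, h8=Q, h8=R, h8=B, h8=N+, h5+.
Count: 9.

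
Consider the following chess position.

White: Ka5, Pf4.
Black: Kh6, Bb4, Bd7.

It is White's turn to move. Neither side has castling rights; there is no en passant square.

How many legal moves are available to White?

3

White to move; king on a5.
In check: yes, from the black bishop on b4.
Legal moves: Kb6, Ka6, Kxb4.
Count: 3.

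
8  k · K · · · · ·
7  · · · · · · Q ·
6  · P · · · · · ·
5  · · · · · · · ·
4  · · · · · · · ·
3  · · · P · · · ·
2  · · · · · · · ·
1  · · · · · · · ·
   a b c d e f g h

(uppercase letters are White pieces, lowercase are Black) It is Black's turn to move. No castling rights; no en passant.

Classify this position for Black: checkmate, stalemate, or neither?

Black to move; black king on a8.
In check: no.
King squares — a7: attacked by Pb6; b7: attacked by Qg7; b8: attacked by Kc8.
Legal moves for Black: none.
Not in check and no legal moves → stalemate.

stalemate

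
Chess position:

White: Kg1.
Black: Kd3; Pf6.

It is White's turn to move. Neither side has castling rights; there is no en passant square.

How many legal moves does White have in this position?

White to move; king on g1.
In check: no.
Legal moves: Kh2, Kg2, Kf2, Kh1, Kf1.
Count: 5.

5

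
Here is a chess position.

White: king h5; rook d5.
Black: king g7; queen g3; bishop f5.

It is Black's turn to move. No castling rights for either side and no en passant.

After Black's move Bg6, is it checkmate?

After Bg6: white king on h5; in check: yes, from the black bishop on g6.
King squares — g4: attacked by Qg3; h4: attacked by Qg3; g5: attacked by Qg3; g6: attacked by Qg3; h6: attacked by Kg7.
White has no legal moves → checkmate.

yes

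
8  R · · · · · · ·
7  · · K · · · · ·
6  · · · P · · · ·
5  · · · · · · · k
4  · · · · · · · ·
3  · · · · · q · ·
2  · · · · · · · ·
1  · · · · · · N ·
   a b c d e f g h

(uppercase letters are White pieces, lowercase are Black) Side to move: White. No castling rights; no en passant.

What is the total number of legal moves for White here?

White to move; king on c7.
In check: no.
Legal moves: Rh8+, Rg8, Rf8, Re8, Rd8, Rc8, Rb8, Ra7, Ra6, Ra5+, Ra4, Ra3, Ra2, Ra1, Kd8, Kc8, Kb8, Kd7, Kb6, Nh3, Nxf3, Ne2, d7.
Count: 23.

23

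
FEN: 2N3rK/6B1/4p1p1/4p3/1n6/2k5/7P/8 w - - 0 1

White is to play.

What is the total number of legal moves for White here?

White to move; king on h8.
In check: yes, from the black rook on g8.
Legal moves: Kxg8, Kh7.
Count: 2.

2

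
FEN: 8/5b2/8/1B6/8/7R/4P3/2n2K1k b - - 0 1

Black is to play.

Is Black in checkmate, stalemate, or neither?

Black to move; black king on h1.
In check: yes, from the white rook on h3.
King squares — g1: attacked by Kf1; g2: attacked by Kf1; h2: attacked by Rh3.
Legal moves for Black: none.
In check with no legal moves → checkmate.

checkmate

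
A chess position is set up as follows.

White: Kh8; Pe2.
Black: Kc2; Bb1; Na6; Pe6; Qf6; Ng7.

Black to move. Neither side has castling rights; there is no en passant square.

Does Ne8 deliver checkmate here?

no

After Ne8: white king on h8; in check: yes, from the black queen on f6.
White has 2 legal replies: Kg8, Kh7.
In check but a legal move exists → not checkmate.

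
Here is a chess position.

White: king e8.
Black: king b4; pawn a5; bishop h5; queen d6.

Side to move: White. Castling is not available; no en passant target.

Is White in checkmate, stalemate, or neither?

White to move; white king on e8.
In check: yes, from the black bishop on h5.
King squares — d7: attacked by Qd6; e7: attacked by Qd6; f7: attacked by Bh5; d8: attacked by Qd6; f8: attacked by Qd6.
Legal moves for White: none.
In check with no legal moves → checkmate.

checkmate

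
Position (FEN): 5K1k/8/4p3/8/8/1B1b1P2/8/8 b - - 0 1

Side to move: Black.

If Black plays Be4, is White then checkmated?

After Be4: white king on f8; in check: no.
White is not in check, so this cannot be checkmate.

no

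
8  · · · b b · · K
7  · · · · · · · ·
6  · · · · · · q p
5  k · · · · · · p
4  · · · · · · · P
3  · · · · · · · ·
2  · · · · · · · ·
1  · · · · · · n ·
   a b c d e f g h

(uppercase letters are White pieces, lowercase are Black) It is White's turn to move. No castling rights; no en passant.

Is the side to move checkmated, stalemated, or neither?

White to move; white king on h8.
In check: no.
King squares — g7: attacked by Qg6; h7: attacked by Qg6; g8: attacked by Qg6.
Legal moves for White: none.
Not in check and no legal moves → stalemate.

stalemate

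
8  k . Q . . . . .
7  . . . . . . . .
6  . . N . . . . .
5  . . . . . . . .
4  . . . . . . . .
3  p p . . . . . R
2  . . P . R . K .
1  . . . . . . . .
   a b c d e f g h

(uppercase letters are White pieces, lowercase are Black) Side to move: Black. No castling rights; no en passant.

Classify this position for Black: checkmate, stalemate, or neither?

Black to move; black king on a8.
In check: yes, from the white queen on c8.
King squares — a7: attacked by Nc6; b7: attacked by Qc8; b8: attacked by Nc6.
Legal moves for Black: none.
In check with no legal moves → checkmate.

checkmate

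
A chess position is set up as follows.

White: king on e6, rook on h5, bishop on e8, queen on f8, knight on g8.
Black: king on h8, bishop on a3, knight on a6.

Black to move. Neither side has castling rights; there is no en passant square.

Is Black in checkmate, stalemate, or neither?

checkmate

Black to move; black king on h8.
In check: yes, from the white rook on h5.
King squares — g7: attacked by Qf8; h7: attacked by Rh5; g8: attacked by Qf8.
Legal moves for Black: none.
In check with no legal moves → checkmate.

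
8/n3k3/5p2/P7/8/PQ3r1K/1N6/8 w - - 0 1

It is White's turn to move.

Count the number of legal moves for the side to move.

White to move; king on h3.
In check: yes, from the black rook on f3.
Legal moves: Kh4, Kg4, Kh2, Kg2, Qxf3.
Count: 5.

5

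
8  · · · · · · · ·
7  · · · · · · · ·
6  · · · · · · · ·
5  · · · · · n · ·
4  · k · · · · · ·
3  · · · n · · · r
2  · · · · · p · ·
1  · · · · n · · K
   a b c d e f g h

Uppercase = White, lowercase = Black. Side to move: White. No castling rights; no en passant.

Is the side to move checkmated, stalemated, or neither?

White to move; white king on h1.
In check: yes, from the black rook on h3.
King squares — g1: attacked by Pf2; g2: attacked by Ne1; h2: attacked by Rh3.
Legal moves for White: none.
In check with no legal moves → checkmate.

checkmate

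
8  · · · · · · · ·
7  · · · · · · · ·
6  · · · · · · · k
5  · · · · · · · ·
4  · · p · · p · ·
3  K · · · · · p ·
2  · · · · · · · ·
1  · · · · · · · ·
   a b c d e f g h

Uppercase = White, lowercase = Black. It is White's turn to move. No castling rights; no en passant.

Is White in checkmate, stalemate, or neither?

White to move; white king on a3.
In check: no.
Legal moves for White: Kb4, Ka4, Kb2, Ka2.
White has 4 legal moves and is not in check → neither.

neither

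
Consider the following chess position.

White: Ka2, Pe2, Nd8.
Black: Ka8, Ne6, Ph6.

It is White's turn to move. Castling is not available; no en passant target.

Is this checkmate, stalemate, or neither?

White to move; white king on a2.
In check: no.
Legal moves for White: Nf7, Nb7, Nxe6, Nc6, Kb3, Ka3, Kb2, Kb1, Ka1, e3, e4.
White has 11 legal moves and is not in check → neither.

neither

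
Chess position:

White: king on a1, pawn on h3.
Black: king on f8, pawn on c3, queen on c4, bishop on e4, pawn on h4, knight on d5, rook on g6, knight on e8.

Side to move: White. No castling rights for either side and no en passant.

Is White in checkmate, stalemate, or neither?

stalemate

White to move; white king on a1.
In check: no.
King squares — b1: attacked by Be4; a2: attacked by Qc4; b2: attacked by Pc3.
Legal moves for White: none.
Not in check and no legal moves → stalemate.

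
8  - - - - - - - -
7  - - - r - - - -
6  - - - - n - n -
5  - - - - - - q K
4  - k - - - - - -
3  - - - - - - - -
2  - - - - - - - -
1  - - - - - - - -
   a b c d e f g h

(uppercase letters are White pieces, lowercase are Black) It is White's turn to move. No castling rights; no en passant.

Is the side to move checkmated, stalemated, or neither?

White to move; white king on h5.
In check: yes, from the black queen on g5.
King squares — g4: attacked by Qg5; h4: attacked by Qg5; g5: attacked by Ne6; g6: attacked by Qg5; h6: attacked by Qg5.
Legal moves for White: none.
In check with no legal moves → checkmate.

checkmate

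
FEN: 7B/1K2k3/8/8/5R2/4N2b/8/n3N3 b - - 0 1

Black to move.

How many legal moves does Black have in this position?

Black to move; king on e7.
In check: no.
Legal moves: Ke8, Kd8, Kd7, Ke6, Kd6, Bc8+, Bd7, Be6, Bf5, Bg4, Bg2+, Bf1, Nb3, Nc2.
Count: 14.

14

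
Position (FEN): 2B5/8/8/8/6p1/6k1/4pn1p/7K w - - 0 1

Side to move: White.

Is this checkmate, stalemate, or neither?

White to move; white king on h1.
In check: yes, from the black knight on f2.
King squares — g1: attacked by Ph2; g2: attacked by Kg3; h2: attacked by Kg3.
Legal moves for White: none.
In check with no legal moves → checkmate.

checkmate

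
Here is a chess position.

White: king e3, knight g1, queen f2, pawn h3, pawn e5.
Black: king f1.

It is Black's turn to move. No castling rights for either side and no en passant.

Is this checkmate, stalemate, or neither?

Black to move; black king on f1.
In check: yes, from the white queen on f2.
King squares — e1: attacked by Qf2; g1: attacked by Qf2; e2: attacked by Ng1; f2: attacked by Ke3; g2: attacked by Qf2.
Legal moves for Black: none.
In check with no legal moves → checkmate.

checkmate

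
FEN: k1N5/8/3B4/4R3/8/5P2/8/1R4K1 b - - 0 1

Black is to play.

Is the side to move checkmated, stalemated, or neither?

Black to move; black king on a8.
In check: no.
King squares — a7: attacked by Nc8; b7: attacked by Rb1; b8: attacked by Rb1.
Legal moves for Black: none.
Not in check and no legal moves → stalemate.

stalemate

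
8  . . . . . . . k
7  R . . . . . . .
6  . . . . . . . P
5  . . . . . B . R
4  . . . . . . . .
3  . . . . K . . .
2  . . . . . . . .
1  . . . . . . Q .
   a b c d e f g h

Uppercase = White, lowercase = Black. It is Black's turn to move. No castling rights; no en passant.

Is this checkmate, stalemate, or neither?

Black to move; black king on h8.
In check: no.
King squares — g7: attacked by Qg1; h7: attacked by Bf5; g8: attacked by Qg1.
Legal moves for Black: none.
Not in check and no legal moves → stalemate.

stalemate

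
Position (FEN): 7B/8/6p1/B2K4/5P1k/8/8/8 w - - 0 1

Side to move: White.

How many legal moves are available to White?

23

White to move; king on d5.
In check: no.
Legal moves: Bg7, Bf6+, Be5, Bd4, Bhc3, Bb2, Ba1, Ke6, Kd6, Kc6, Ke5, Kc5, Ke4, Kd4, Kc4, Bd8+, Bc7, Bb6, Bb4, Bac3, Bd2, Be1+, f5.
Count: 23.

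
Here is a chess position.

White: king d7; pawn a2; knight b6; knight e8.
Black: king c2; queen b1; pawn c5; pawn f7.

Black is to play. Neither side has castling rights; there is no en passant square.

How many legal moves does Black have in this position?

22

Black to move; king on c2.
In check: no.
Legal moves: Kd3, Kc3, Kd2, Kb2, Kd1, Kc1, Qxb6, Qb5+, Qb4, Qb3, Qb2, Qxa2, Qh1, Qg1, Qf1, Qe1, Qd1+, Qc1, Qa1, f6, c4, f5.
Count: 22.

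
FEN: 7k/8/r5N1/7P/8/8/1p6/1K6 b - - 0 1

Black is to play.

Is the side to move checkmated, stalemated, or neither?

Black to move; black king on h8.
In check: yes, from the white knight on g6.
King squares — g7: available; h7: available; g8: available.
Legal moves for Black: Kg8, Kh7, Kg7, Rxg6.
Black is in check but has 4 legal moves → neither.

neither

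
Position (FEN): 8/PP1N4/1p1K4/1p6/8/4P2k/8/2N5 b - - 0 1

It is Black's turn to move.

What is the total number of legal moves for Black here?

Black to move; king on h3.
In check: no.
Legal moves: Kh4, Kg4, Kg3, Kh2, Kg2, b4.
Count: 6.

6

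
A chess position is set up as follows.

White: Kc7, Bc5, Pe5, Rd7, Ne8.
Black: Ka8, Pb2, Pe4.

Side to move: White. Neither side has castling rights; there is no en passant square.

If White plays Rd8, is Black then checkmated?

yes

After Rd8: black king on a8; in check: yes, from the white rook on d8.
King squares — a7: attacked by Bc5; b7: attacked by Kc7; b8: attacked by Kc7.
Black has no legal moves → checkmate.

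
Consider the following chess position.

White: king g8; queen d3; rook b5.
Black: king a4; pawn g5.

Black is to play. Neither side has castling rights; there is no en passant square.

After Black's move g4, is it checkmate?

After g4: white king on g8; in check: no.
White is not in check, so this cannot be checkmate.

no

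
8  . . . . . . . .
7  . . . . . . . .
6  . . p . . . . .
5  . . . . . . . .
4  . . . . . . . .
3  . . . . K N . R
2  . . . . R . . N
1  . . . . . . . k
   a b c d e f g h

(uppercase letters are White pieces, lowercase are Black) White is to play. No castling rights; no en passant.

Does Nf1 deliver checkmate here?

After Nf1: black king on h1; in check: yes, from the white rook on h3.
King squares — g1: attacked by Nf3; g2: attacked by Re2; h2: attacked by Nf1.
Black has no legal moves → checkmate.

yes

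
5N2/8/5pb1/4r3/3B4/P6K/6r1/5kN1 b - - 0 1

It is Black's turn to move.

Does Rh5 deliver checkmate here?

yes

After Rh5: white king on h3; in check: yes, from the black rook on h5.
King squares — g2: attacked by Kf1; h2: attacked by Rg2; g3: attacked by Rg2; g4: attacked by Rg2; h4: attacked by Rh5.
White has no legal moves → checkmate.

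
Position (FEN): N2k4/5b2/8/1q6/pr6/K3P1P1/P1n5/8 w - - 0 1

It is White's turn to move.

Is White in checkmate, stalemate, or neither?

White to move; white king on a3.
In check: yes, from the black knight on c2.
King squares — a2: own pawn; b2: attacked by Rb4; b3: attacked by Pa4; a4: attacked by Rb4; b4: attacked by Nc2.
Legal moves for White: none.
In check with no legal moves → checkmate.

checkmate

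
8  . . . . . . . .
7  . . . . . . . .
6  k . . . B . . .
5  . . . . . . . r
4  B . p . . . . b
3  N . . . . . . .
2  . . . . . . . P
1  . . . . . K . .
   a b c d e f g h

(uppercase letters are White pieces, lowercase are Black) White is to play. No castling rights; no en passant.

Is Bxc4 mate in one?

After Bxc4: black king on a6; in check: yes, from the white bishop on c4.
Black has 5 legal replies: Kb7, Ka7, Kb6, Ka5, Rb5.
In check but a legal move exists → not checkmate.

no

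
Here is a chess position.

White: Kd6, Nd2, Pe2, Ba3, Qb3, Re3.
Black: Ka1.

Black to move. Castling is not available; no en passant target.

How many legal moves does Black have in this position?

Black to move; king on a1.
In check: no.
Legal moves: none.
Count: 0.

0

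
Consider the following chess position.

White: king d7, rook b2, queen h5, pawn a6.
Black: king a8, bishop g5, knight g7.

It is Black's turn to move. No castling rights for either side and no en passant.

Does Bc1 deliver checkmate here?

After Bc1: white king on d7; in check: no.
White is not in check, so this cannot be checkmate.

no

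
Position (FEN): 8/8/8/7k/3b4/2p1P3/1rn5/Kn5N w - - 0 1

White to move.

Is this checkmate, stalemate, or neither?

White to move; white king on a1.
In check: yes, from the black knight on c2.
King squares — b1: attacked by Rb2; a2: attacked by Rb2; b2: attacked by Pc3.
Legal moves for White: none.
In check with no legal moves → checkmate.

checkmate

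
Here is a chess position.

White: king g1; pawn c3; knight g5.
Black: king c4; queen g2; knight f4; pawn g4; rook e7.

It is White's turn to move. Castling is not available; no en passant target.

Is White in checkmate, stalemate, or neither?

checkmate

White to move; white king on g1.
In check: yes, from the black queen on g2.
King squares — f1: attacked by Qg2; h1: attacked by Qg2; f2: attacked by Qg2; g2: attacked by Nf4; h2: attacked by Qg2.
Legal moves for White: none.
In check with no legal moves → checkmate.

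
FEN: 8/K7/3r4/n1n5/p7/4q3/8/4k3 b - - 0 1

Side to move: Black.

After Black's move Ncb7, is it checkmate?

After Ncb7: white king on a7; in check: yes, from the black queen on e3.
White has 2 legal replies: Kb8, Ka8.
In check but a legal move exists → not checkmate.

no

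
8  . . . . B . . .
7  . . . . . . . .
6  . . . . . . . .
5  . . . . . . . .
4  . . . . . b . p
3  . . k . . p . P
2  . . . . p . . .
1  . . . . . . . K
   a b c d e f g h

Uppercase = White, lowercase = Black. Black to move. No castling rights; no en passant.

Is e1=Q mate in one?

After e1=Q: white king on h1; in check: yes, from the black queen on e1.
King squares — g1: attacked by Qe1; g2: attacked by Pf3; h2: attacked by Bf4.
White has no legal moves → checkmate.

yes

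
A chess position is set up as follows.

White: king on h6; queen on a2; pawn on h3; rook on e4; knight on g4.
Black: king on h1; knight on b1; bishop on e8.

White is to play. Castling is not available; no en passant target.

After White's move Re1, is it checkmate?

yes

After Re1: black king on h1; in check: yes, from the white rook on e1.
King squares — g1: attacked by Re1; g2: attacked by Qa2; h2: attacked by Qa2.
Black has no legal moves → checkmate.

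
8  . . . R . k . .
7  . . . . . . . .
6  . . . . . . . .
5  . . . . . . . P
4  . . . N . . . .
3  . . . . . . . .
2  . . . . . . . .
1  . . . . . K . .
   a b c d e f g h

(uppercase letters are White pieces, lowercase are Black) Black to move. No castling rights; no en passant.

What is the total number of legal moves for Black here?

3

Black to move; king on f8.
In check: yes, from the white rook on d8.
Legal moves: Kg7, Kf7, Ke7.
Count: 3.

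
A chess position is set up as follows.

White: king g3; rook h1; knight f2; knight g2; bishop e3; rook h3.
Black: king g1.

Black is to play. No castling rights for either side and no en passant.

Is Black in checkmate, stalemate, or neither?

checkmate

Black to move; black king on g1.
In check: yes, from the white rook on h1.
King squares — f1: attacked by Rh1; h1: attacked by Nf2; f2: attacked by Be3; g2: attacked by Kg3; h2: attacked by Rh1.
Legal moves for Black: none.
In check with no legal moves → checkmate.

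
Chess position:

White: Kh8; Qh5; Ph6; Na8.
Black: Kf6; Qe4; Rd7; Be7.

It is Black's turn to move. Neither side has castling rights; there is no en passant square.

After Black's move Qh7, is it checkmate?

no

After Qh7: white king on h8; in check: yes, from the black queen on h7.
White has 1 legal reply: Kxh7.
In check but a legal move exists → not checkmate.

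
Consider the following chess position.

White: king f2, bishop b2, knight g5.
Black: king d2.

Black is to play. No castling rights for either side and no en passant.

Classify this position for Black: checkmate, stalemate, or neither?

Black to move; black king on d2.
In check: no.
Legal moves for Black: Kd3, Kc2, Kd1.
Black has 3 legal moves and is not in check → neither.

neither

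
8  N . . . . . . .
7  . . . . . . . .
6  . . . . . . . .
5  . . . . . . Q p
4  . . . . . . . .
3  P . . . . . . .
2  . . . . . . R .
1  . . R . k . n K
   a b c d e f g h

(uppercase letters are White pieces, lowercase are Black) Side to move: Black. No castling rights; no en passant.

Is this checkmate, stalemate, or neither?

checkmate

Black to move; black king on e1.
In check: yes, from the white rook on c1.
King squares — d1: attacked by Rc1; f1: attacked by Rc1; d2: attacked by Rg2; e2: attacked by Rg2; f2: attacked by Rg2.
Legal moves for Black: none.
In check with no legal moves → checkmate.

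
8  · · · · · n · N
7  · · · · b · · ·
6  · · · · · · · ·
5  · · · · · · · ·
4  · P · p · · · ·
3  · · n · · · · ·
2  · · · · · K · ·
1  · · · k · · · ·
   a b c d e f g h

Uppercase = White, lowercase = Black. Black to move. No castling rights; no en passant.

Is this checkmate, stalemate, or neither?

neither

Black to move; black king on d1.
In check: no.
Legal moves for Black include: Nh7, Nd7, Ng6, Ne6, Bd8, Bf6, Bd6, Bg5, Bc5, Bh4+, Bxb4, Nd5, Nb5, Ne4+, Na4, Ne2, Na2, Nb1, ... (list truncated; more exist).
Black has legal moves and is not in check → neither.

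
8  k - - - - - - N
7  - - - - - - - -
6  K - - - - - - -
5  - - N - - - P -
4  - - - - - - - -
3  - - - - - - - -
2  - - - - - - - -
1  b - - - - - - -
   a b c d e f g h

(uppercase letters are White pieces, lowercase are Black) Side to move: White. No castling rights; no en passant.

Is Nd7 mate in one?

After Nd7: black king on a8; in check: no.
Black is not in check, so this cannot be checkmate.

no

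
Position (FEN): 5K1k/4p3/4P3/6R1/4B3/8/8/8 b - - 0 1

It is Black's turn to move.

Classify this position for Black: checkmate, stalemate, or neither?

Black to move; black king on h8.
In check: no.
King squares — g7: attacked by Rg5; h7: attacked by Be4; g8: attacked by Rg5.
Legal moves for Black: none.
Not in check and no legal moves → stalemate.

stalemate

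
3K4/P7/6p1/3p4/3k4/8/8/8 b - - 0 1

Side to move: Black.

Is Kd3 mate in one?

After Kd3: white king on d8; in check: no.
White is not in check, so this cannot be checkmate.

no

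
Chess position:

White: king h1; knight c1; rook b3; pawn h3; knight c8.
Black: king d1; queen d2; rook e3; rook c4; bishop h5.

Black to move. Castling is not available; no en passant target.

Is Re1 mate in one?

yes

After Re1: white king on h1; in check: yes, from the black rook on e1.
King squares — g1: attacked by Re1; g2: attacked by Qd2; h2: attacked by Qd2.
White has no legal moves → checkmate.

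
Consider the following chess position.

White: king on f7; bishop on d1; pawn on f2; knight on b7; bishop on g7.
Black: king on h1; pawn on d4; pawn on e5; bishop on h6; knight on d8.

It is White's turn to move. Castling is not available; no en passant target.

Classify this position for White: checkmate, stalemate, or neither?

neither

White to move; white king on f7.
In check: yes, from the black knight on d8.
King squares — e6: attacked by Nd8; f6: available; g6: available; e7: available; g7: own bishop; e8: available; f8: available; g8: available.
Legal moves for White: Kg8, Kf8, Ke8, Ke7, Kg6, Kf6, Nxd8.
White is in check but has 7 legal moves → neither.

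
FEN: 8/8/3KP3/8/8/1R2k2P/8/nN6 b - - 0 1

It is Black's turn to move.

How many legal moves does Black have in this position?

6

Black to move; king on e3.
In check: yes, from the white rook on b3.
Legal moves: Kf4, Ke4, Kd4, Kf2, Ke2, Nxb3.
Count: 6.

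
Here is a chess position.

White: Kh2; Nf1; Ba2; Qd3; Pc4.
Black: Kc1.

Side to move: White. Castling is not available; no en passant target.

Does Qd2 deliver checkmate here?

After Qd2: black king on c1; in check: yes, from the white queen on d2.
King squares — b1: attacked by Ba2; d1: attacked by Qd2; b2: attacked by Qd2; c2: attacked by Qd2; d2: attacked by Nf1.
Black has no legal moves → checkmate.

yes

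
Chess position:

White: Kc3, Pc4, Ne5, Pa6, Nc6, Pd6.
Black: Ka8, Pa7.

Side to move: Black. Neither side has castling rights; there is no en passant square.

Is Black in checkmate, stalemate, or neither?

Black to move; black king on a8.
In check: no.
King squares — a7: own pawn; b7: attacked by Pa6; b8: attacked by Nc6.
Legal moves for Black: none.
Not in check and no legal moves → stalemate.

stalemate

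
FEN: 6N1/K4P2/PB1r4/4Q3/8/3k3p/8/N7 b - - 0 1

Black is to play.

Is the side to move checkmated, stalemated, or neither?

Black to move; black king on d3.
In check: no.
Legal moves for Black: Rd8, Rd7+, Rh6, Rg6, Rf6, Re6, Rc6, Rxb6, Rd5, Rd4, Kc4, Kd2, h2.
Black has 13 legal moves and is not in check → neither.

neither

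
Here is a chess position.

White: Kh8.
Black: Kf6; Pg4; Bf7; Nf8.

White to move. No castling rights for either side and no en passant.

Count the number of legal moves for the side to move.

White to move; king on h8.
In check: no.
Legal moves: none.
Count: 0.

0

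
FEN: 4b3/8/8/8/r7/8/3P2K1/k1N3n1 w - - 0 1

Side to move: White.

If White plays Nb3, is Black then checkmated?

no

After Nb3: black king on a1; in check: yes, from the white knight on b3.
Black has 3 legal replies: Kb2, Ka2, Kb1.
In check but a legal move exists → not checkmate.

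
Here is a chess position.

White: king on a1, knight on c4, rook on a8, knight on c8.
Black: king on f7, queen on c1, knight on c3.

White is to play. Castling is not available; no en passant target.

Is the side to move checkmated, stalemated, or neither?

checkmate

White to move; white king on a1.
In check: yes, from the black queen on c1.
King squares — b1: attacked by Qc1; a2: attacked by Nc3; b2: attacked by Qc1.
Legal moves for White: none.
In check with no legal moves → checkmate.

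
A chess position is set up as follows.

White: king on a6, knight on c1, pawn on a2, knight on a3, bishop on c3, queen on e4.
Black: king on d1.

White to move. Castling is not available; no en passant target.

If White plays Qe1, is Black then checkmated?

yes

After Qe1: black king on d1; in check: yes, from the white queen on e1.
King squares — c1: attacked by Qe1; e1: attacked by Bc3; c2: attacked by Na3; d2: attacked by Qe1; e2: attacked by Nc1.
Black has no legal moves → checkmate.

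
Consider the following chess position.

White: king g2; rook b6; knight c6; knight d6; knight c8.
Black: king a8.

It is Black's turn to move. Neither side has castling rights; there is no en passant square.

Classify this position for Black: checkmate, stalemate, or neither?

stalemate

Black to move; black king on a8.
In check: no.
King squares — a7: attacked by Nc6; b7: attacked by Rb6; b8: attacked by Rb6.
Legal moves for Black: none.
Not in check and no legal moves → stalemate.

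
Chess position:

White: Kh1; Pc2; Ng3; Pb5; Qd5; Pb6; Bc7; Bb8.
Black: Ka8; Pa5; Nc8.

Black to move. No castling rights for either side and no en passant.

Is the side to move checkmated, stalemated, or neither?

Black to move; black king on a8.
In check: yes, from the white queen on d5.
King squares — a7: attacked by Pb6; b7: attacked by Qd5; b8: attacked by Bc7.
Legal moves for Black: none.
In check with no legal moves → checkmate.

checkmate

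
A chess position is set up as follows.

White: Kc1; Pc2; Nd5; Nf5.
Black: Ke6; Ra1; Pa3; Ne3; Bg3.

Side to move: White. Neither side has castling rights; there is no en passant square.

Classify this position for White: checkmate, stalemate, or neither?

White to move; white king on c1.
In check: yes, from the black rook on a1.
Legal moves for White: Kd2.
White is in check but has 1 legal move → neither.

neither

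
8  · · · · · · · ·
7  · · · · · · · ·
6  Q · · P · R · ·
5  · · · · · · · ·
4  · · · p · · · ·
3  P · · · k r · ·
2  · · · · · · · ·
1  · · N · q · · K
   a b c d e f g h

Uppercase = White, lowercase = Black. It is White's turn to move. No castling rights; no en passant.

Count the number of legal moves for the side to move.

3

White to move; king on h1.
In check: yes, from the black queen on e1.
Legal moves: Kh2, Kg2, Qf1.
Count: 3.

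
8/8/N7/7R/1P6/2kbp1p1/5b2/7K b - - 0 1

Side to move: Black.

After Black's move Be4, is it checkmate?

yes

After Be4: white king on h1; in check: yes, from the black bishop on e4.
King squares — g1: attacked by Bf2; g2: attacked by Be4; h2: attacked by Pg3.
White has no legal moves → checkmate.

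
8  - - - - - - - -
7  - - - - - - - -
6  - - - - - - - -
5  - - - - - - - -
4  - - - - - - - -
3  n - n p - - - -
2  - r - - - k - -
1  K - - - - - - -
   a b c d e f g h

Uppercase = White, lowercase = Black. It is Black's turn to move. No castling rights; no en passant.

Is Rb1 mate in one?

yes

After Rb1: white king on a1; in check: yes, from the black rook on b1.
King squares — b1: attacked by Na3; a2: attacked by Nc3; b2: attacked by Rb1.
White has no legal moves → checkmate.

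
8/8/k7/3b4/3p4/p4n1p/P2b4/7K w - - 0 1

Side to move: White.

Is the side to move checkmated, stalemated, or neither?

stalemate

White to move; white king on h1.
In check: no.
King squares — g1: attacked by Nf3; g2: attacked by Ph3; h2: attacked by Nf3.
Legal moves for White: none.
Not in check and no legal moves → stalemate.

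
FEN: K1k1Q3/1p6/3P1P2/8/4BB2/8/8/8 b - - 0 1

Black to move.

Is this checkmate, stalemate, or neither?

checkmate

Black to move; black king on c8.
In check: yes, from the white queen on e8.
King squares — b7: own pawn; c7: attacked by Pd6; d7: attacked by Qe8; b8: attacked by Ka8; d8: attacked by Qe8.
Legal moves for Black: none.
In check with no legal moves → checkmate.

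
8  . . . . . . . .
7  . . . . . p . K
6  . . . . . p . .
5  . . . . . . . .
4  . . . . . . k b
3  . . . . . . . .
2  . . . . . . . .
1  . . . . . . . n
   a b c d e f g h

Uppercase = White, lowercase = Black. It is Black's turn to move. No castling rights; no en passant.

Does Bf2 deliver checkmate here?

no

After Bf2: white king on h7; in check: no.
White is not in check, so this cannot be checkmate.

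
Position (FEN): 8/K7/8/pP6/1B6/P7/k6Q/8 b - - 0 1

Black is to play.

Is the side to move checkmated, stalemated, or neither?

neither

Black to move; black king on a2.
In check: yes, from the white queen on h2.
Legal moves for Black: Kb3, Kb1, Ka1.
Black is in check but has 3 legal moves → neither.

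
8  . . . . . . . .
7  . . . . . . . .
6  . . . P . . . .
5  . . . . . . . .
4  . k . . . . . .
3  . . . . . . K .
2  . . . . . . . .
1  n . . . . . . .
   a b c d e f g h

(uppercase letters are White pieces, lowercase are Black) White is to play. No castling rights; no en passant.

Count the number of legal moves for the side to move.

White to move; king on g3.
In check: no.
Legal moves: Kh4, Kg4, Kf4, Kh3, Kf3, Kh2, Kg2, Kf2, d7.
Count: 9.

9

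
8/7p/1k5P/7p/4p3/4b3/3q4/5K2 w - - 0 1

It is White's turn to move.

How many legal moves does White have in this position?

White to move; king on f1.
In check: no.
Legal moves: none.
Count: 0.

0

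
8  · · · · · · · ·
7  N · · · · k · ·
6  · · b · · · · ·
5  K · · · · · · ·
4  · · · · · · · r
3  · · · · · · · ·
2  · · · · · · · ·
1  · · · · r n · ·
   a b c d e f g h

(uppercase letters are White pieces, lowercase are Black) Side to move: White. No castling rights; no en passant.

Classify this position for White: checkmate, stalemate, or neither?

neither

White to move; white king on a5.
In check: no.
Legal moves for White: Nc8, Nxc6, Nb5, Kb6, Ka6.
White has 5 legal moves and is not in check → neither.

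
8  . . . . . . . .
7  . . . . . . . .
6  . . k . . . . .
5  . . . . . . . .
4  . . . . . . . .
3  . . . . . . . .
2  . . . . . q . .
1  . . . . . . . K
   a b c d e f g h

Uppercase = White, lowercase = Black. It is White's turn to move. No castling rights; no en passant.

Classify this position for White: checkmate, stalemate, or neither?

stalemate

White to move; white king on h1.
In check: no.
King squares — g1: attacked by Qf2; g2: attacked by Qf2; h2: attacked by Qf2.
Legal moves for White: none.
Not in check and no legal moves → stalemate.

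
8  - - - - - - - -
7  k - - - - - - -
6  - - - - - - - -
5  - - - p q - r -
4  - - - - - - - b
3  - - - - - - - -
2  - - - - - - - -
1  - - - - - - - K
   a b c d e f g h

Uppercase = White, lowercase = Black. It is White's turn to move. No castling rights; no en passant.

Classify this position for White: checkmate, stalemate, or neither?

stalemate

White to move; white king on h1.
In check: no.
King squares — g1: attacked by Rg5; g2: attacked by Rg5; h2: attacked by Qe5.
Legal moves for White: none.
Not in check and no legal moves → stalemate.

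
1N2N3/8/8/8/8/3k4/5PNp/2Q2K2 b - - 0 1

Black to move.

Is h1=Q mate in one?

yes

After h1=Q: white king on f1; in check: yes, from the black queen on h1.
King squares — e1: attacked by Qh1; g1: attacked by Qh1; e2: attacked by Kd3; f2: own pawn; g2: own knight.
White has no legal moves → checkmate.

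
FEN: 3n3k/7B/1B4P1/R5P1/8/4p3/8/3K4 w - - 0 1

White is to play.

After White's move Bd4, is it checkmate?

After Bd4: black king on h8; in check: yes, from the white bishop on d4.
King squares — g7: attacked by Bd4; h7: attacked by Pg6; g8: attacked by Bh7.
Black has no legal moves → checkmate.

yes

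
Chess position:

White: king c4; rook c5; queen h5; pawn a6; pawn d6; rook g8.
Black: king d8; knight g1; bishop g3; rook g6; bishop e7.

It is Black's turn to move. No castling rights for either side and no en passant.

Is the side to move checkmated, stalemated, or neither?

neither

Black to move; black king on d8.
In check: yes, from the white rook on g8.
Legal moves for Black: Kd7, Bf8, Rxg8.
Black is in check but has 3 legal moves → neither.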